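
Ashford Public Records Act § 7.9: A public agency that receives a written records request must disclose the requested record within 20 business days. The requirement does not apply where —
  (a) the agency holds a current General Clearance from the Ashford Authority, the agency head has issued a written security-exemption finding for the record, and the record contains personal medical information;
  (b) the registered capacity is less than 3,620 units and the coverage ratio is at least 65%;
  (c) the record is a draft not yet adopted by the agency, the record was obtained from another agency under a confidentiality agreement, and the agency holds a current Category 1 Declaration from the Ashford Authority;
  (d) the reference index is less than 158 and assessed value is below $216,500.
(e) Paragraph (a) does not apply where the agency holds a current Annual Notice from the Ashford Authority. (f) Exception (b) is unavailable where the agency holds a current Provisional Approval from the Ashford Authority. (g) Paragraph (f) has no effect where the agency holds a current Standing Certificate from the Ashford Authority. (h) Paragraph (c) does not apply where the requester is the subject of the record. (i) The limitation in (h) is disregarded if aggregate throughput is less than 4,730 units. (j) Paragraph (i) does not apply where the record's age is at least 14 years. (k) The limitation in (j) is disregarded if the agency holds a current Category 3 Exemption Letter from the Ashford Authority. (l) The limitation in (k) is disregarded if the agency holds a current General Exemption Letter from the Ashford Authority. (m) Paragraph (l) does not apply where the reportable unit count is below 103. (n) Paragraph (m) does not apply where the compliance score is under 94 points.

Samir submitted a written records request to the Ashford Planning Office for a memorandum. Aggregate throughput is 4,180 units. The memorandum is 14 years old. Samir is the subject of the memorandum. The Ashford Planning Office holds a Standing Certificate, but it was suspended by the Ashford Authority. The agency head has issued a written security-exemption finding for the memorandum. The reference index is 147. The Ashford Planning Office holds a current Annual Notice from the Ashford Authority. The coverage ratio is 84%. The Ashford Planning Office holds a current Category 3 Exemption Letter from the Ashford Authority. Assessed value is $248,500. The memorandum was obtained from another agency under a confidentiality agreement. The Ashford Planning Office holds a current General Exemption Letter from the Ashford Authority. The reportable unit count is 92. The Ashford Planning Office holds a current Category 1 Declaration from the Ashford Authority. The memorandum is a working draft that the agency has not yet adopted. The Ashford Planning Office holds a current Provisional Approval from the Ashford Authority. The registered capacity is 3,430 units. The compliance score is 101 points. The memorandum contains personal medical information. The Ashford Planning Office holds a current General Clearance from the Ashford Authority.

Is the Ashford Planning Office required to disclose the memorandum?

No — exception (c) applies; the Ashford Planning Office is not required to disclose the memorandum.

All of (a)'s requirements are met (a current General Clearance is held; a written security-exemption finding has been issued; the memorandum contains personal medical information). But: (e) operates — a current Annual Notice is held. So (a) is unavailable.
All of (b)'s requirements are met (the registered capacity is 3,430 units, less than the 3,620 units limit; the coverage ratio is 84%, meeting the 65% threshold). However, paragraphs (f)–(g) must be considered: (f) is engaged — a current Provisional Approval is held. (g) does not operate here (no current Standing Certificate is held), so (f) stands. (b) is therefore removed.
All of (c)'s requirements are met (the memorandum is an unadopted draft; the memorandum was obtained under a confidentiality agreement; a current Category 1 Declaration is held). Applying paragraphs (h)–(n): (h) would limit (c) — Samir is the subject of the memorandum — but (i) sets (h) aside: (i) applies — aggregate throughput is 4,180 units, less than the 4,730 units limit. (j) would limit (i) — the record's age is 14 years, meeting the 14 years threshold — but (k) sets (j) aside: (k) operates against (j): a current Category 3 Exemption Letter is held. (l) is engaged (a current General Exemption Letter is held), but is overridden by (m): (m) is triggered — the reportable unit count is 92, below the 103 limit. (n), which would lift (m), does not operate here — the compliance score is 101 points, not under 94 points. (c) remains available.
Exception (d) fails — assessed value is $248,500, not below $216,500.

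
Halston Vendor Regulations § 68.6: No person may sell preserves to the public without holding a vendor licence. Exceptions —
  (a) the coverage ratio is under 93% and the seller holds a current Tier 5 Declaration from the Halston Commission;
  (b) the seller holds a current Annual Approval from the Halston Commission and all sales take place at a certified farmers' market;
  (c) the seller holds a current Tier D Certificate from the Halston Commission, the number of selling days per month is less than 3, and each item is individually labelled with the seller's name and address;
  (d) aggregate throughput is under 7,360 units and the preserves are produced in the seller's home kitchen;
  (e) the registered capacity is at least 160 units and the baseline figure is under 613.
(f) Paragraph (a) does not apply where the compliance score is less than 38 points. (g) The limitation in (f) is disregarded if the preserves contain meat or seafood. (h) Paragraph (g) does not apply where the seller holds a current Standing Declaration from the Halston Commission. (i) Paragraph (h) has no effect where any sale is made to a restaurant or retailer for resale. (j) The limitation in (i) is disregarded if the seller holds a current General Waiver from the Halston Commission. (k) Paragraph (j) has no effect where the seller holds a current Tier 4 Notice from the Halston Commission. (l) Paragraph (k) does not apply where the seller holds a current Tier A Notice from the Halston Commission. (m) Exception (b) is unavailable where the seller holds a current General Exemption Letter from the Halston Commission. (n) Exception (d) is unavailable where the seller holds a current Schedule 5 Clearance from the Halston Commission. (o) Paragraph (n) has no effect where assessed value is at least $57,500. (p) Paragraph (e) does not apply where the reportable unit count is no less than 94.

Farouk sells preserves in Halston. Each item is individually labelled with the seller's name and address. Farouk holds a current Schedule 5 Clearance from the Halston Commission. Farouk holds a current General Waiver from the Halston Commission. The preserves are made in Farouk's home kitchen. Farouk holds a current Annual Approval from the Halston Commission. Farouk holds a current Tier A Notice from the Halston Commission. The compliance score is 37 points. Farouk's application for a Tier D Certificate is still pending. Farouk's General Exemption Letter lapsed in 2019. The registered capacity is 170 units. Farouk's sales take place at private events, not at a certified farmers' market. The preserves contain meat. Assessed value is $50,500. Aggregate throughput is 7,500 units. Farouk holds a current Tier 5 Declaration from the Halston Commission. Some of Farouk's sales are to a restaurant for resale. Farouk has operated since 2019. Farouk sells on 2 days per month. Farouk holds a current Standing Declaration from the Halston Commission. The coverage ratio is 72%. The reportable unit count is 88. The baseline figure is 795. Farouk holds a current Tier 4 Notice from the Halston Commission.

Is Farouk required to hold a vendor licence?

Yes — Farouk must hold a vendor licence.

Exception (a): the coverage ratio is 72%, under the 93% limit; a current Tier 5 Declaration is held — every condition holds. But applying paragraphs (f)–(l): (f) operates against (a): the compliance score is 37 points, less than the 38 points limit. (g) is engaged (the preserves contain meat), but is itself disapplied by (h): (h) operates against (g): a current Standing Declaration is held. (i) would limit (h) — some sales are to a restaurant for resale — but (j) sets (i) aside: (j) operates against (i): a current General Waiver is held. (k) operates (a current Tier 4 Notice is held), but is set aside by (l): (l) is triggered — a current Tier A Notice is held. Exception (a) does not apply.
Exception (b) does not apply: sales are at private events, not a certified farmers' market.
Exception (c) does not apply: the Tier D Certificate is not current.
Exception (d) requires that aggregate throughput is under 7,360 units; but aggregate throughput is 7,500 units, not under 7,360 units, so (d) is unavailable.
Exception (e) does not apply: the baseline figure is 795, not under 613.
None of the exceptions is available; § 68.6 applies in full.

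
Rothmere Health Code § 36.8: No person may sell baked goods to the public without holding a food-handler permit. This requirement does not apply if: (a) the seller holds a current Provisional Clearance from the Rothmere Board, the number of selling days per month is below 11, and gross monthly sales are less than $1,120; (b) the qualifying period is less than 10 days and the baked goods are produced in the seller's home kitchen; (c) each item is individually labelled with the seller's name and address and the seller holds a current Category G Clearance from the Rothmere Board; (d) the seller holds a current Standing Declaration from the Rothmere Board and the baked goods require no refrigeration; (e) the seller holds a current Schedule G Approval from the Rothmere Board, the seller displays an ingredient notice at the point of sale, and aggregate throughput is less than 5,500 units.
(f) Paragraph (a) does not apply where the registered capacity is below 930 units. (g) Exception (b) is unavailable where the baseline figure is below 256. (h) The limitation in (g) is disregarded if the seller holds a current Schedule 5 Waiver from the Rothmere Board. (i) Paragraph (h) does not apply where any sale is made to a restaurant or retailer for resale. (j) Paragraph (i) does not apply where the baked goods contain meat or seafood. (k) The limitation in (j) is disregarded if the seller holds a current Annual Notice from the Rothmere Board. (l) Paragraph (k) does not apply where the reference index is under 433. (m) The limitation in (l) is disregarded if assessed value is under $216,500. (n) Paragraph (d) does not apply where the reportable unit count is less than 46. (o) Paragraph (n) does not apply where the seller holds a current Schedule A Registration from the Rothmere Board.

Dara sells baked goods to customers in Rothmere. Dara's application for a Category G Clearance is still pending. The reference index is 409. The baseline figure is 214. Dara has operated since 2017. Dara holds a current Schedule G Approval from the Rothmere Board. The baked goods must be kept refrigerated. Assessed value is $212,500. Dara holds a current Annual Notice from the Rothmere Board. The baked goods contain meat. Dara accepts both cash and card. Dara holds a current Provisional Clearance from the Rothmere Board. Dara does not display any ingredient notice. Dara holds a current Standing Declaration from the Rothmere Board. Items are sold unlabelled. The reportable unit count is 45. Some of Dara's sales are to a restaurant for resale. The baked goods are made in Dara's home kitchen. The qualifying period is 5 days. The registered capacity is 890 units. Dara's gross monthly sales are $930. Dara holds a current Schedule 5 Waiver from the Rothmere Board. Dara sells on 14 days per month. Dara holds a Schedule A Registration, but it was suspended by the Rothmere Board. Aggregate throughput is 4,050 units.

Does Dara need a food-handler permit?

Exception (a) does not apply: the number of selling days per month is 14, not below 11.
Exception (b)'s conditions are all satisfied: the qualifying period is 5 days, less than the 10 days limit; the baked goods are home-kitchen produced. But: (g) is engaged — the baseline figure is 214, below the 256 limit. (h) applies (a current Schedule 5 Waiver is held), but is displaced by (i): (i) operates against (h): some sales are to a restaurant for resale. (j) would limit (i) — the baked goods contain meat — but (k) sets (j) aside: (k) is triggered — a current Annual Notice is held. (l) applies (the reference index is 409, under the 433 limit), but is displaced by (m): (m) operates — assessed value is $212,500, under the $216,500 limit. Exception (b) does not apply.
Exception (c) does not apply: items are sold unlabelled.
Exception (d) does not apply: the baked goods require refrigeration.
Exception (e) requires that the seller displays an ingredient notice at the point of sale; but no ingredient notice is displayed, so (e) is unavailable.
No exception applies. The general rule governs.

Yes — Dara must hold a food-handler permit.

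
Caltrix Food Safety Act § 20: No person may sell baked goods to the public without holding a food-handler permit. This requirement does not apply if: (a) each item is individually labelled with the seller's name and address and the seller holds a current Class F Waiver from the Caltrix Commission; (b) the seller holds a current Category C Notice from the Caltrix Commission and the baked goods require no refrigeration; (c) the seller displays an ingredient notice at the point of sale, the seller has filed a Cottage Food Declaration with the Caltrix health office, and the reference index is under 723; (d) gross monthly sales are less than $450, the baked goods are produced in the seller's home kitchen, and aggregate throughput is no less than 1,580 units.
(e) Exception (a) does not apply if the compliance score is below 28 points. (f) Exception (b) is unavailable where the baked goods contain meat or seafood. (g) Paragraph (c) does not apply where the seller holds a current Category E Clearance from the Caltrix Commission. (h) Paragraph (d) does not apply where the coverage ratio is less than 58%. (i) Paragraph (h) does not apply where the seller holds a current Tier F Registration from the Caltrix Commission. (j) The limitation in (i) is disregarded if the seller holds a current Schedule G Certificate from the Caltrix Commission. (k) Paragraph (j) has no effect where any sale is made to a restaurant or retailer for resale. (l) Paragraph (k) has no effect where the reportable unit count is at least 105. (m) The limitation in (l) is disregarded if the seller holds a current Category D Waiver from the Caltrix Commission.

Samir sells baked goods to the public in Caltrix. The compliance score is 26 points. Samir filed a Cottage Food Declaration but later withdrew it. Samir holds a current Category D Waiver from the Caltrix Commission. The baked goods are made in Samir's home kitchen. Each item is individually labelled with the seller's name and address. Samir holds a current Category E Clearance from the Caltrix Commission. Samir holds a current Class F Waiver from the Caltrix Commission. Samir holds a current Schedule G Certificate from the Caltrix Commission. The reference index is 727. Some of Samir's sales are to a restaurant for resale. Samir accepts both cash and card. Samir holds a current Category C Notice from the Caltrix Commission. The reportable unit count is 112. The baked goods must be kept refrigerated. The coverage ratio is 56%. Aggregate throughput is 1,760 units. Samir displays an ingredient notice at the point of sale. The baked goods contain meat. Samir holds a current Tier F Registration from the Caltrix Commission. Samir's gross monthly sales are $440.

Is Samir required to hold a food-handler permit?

No — exception (d) applies; Samir is not required to hold a food-handler permit.

Exception (a): items are individually labelled; a current Class F Waiver is held — every condition holds. But applying paragraph (e): (e) operates against (a): the compliance score is 26 points, below the 28 points limit. So (a) is unavailable.
Exception (b) does not apply: the baked goods require refrigeration.
Exception (c) requires that the seller has filed a Cottage Food Declaration with the Caltrix health office; but the Cottage Food Declaration was withdrawn, so (c) is unavailable.
Exception (d) is satisfied on its face — gross monthly sales are $440, less than the $450 limit; the baked goods are home-kitchen produced; aggregate throughput is 1,760 units, meeting the 1,580 units threshold. Considering the limiting provisions: (h) applies (the coverage ratio is 56%, less than the 58% limit), but is itself disapplied by (i): (i) operates against (h): a current Tier F Registration is held. (j) applies (a current Schedule G Certificate is held), but yields to (k): (k) is engaged — some sales are to a restaurant for resale. (l) is engaged (the reportable unit count is 112, meeting the 105 threshold), but is overridden by (m): (m) applies — a current Category D Waiver is held. Exception (d) stands.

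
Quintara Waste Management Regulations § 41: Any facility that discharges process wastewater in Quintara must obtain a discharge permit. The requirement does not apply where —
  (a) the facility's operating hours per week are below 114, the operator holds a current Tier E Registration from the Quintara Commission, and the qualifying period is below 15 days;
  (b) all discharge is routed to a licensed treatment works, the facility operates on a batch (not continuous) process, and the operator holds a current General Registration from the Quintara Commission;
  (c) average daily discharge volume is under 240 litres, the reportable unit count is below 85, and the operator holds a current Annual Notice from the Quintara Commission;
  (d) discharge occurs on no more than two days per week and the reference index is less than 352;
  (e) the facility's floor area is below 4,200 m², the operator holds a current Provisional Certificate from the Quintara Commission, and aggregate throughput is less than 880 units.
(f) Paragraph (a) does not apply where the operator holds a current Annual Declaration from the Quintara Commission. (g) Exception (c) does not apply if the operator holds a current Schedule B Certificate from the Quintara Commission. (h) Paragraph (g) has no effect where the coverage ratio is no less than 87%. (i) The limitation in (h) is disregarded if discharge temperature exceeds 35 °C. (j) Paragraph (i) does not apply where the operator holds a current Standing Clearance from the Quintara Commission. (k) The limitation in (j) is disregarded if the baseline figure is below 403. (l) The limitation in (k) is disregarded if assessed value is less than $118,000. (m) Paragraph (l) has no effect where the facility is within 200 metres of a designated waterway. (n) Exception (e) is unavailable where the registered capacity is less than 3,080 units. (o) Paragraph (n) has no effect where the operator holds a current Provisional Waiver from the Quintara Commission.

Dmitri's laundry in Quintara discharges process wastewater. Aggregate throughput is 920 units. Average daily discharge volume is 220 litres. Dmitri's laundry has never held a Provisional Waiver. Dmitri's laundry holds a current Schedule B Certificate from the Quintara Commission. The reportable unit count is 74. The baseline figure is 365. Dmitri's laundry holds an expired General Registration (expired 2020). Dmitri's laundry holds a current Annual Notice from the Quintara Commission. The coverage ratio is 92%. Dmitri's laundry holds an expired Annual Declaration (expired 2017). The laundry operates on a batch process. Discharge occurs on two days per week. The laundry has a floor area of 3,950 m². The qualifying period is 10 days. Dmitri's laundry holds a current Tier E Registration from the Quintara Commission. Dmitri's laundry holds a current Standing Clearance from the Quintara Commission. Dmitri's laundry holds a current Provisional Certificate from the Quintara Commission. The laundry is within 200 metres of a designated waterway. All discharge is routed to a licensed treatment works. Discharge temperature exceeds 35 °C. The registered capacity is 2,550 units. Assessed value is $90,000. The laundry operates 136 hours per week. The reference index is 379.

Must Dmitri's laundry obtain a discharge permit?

Exception (a) fails — the facility's operating hours per week are 136, not below 114.
Exception (b) requires that the operator holds a current General Registration from the Quintara Commission; but no current General Registration is held, so (b) is unavailable.
Exception (c)'s conditions are all satisfied: average daily discharge volume is 220 litres, under the 240 litres limit; the reportable unit count is 74, below the 85 limit; a current Annual Notice is held. However, paragraphs (g)–(m) must be considered: (g) operates against (c): a current Schedule B Certificate is held. (h) would limit (g) — the coverage ratio is 92%, meeting the 87% threshold — but (i) sets (h) aside: (i) operates against (h): discharge temperature exceeds 35 °C. (j) would limit (i) — a current Standing Clearance is held — but (k) sets (j) aside: (k) operates — the baseline figure is 365, below the 403 limit. (l) would limit (k) — assessed value is $90,000, less than the $118,000 limit — but (m) sets (l) aside: (m) is engaged — the laundry is within 200 m of a designated waterway. So (c) is unavailable.
Exception (d) does not apply: the reference index is 379, not less than 352.
Exception (e) does not apply: aggregate throughput is 920 units, not less than 880 units.
None of the exceptions is available; § 41 applies in full.

Yes — Dmitri's laundry must obtain a discharge permit.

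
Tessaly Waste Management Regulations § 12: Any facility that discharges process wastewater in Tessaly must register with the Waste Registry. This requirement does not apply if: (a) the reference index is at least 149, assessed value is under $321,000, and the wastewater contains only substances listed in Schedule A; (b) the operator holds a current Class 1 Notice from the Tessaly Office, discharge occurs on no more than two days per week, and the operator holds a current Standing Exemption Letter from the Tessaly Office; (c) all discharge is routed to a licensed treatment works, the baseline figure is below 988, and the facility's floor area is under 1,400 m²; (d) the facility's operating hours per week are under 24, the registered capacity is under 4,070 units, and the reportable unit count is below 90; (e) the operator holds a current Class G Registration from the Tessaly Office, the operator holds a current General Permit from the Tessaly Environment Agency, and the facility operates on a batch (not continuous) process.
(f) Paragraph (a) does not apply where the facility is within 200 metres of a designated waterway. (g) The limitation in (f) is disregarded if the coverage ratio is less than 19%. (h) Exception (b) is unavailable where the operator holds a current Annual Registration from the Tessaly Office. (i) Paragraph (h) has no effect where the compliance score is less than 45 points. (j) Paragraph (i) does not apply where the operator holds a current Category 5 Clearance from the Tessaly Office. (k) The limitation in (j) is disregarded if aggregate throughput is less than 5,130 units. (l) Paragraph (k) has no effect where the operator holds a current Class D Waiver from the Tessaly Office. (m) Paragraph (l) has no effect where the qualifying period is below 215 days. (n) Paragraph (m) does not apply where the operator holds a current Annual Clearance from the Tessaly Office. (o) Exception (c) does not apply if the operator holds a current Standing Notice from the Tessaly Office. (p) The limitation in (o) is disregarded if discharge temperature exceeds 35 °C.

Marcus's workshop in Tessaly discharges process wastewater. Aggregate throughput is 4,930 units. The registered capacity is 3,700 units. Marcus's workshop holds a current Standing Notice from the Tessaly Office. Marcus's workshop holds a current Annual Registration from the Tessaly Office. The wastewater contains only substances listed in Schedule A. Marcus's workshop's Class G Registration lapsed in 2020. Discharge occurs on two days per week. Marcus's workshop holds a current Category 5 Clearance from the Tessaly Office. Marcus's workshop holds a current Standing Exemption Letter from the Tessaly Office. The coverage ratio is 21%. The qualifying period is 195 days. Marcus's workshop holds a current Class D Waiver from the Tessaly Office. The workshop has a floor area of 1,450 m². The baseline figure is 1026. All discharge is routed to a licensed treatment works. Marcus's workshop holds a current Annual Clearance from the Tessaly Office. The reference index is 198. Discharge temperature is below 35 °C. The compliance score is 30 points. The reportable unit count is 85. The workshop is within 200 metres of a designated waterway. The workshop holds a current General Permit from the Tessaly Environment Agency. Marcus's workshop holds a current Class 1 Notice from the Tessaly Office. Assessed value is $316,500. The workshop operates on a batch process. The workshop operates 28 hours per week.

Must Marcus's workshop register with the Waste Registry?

Yes — Marcus's workshop must register with the Waste Registry.

Exception (a): the reference index is 198, meeting the 149 threshold; assessed value is $316,500, under the $321,000 limit; the wastewater is Schedule-A-only — every condition holds. But: (f) is engaged — the workshop is within 200 m of a designated waterway. (g) does not operate here (the coverage ratio is 21%, not less than 19%), so (f) stands. Exception (a) does not apply.
All of (b)'s requirements are met (a current Class 1 Notice is held; discharge occurs on no more than two days per week; a current Standing Exemption Letter is held). But applying paragraphs (h)–(n): (h) is triggered — a current Annual Registration is held. (i) applies (the compliance score is 30 points, less than the 45 points limit), but is itself disapplied by (j): (j) operates against (i): a current Category 5 Clearance is held. (k) operates (aggregate throughput is 4,930 units, less than the 5,130 units limit), but is overridden by (l): (l) operates against (k): a current Class D Waiver is held. (m) would limit (l) — the qualifying period is 195 days, below the 215 days limit — but (n) sets (m) aside: (n) operates — a current Annual Clearance is held. (b) is therefore removed.
Exception (c) requires that the baseline figure is below 988; but the baseline figure is 1,026, not below 988, so (c) is unavailable.
Exception (d) fails — the facility's operating hours per week are 28, not under 24.
Exception (e) does not apply: no current Class G Registration is held.
No exception is made out. Marcus's workshop falls within the general rule.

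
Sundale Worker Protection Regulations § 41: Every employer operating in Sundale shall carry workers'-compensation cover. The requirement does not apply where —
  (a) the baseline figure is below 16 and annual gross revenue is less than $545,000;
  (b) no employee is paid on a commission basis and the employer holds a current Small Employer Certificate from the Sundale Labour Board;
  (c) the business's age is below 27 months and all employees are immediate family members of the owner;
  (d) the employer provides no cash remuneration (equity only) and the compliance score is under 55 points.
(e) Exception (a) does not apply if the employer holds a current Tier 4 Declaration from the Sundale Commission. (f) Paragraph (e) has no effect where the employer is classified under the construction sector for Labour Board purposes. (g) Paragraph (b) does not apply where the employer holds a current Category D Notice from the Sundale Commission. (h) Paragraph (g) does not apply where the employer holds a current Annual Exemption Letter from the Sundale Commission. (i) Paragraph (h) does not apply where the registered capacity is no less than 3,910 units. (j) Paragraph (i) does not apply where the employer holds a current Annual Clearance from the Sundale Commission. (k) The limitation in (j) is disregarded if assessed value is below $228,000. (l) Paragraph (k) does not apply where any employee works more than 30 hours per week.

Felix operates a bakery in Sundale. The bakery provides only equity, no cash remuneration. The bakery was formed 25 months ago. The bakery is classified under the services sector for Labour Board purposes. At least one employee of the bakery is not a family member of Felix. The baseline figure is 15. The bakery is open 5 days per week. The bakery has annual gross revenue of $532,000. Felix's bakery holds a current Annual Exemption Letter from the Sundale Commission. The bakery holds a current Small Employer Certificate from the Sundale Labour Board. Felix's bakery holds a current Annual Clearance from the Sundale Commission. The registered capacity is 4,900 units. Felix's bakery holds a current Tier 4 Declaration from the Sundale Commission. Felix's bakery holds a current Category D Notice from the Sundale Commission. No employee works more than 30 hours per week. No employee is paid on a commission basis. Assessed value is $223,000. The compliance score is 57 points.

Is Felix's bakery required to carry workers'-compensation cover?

Exception (a) is satisfied on its face — the baseline figure is 15, below the 16 limit; annual gross revenue is $532,000, less than the $545,000 limit. However, paragraphs (e)–(f) must be considered: (e) applies — a current Tier 4 Declaration is held. (f) does not operate here (the bakery is classified under the services sector), so (e) stands. So (a) is unavailable.
Exception (b)'s conditions are all satisfied: no employee is paid on commission; a current Small Employer Certificate is held. Turning to paragraphs (g)–(l): (g) operates against (b): a current Category D Notice is held. (h) would limit (g) — a current Annual Exemption Letter is held — but (i) sets (h) aside: (i) operates against (h): the registered capacity is 4,900 units, meeting the 3,910 units threshold. (j) is engaged (a current Annual Clearance is held), but is itself disapplied by (k): (k) is triggered — assessed value is $223,000, below the $228,000 limit. (l), which would lift (k), does not operate here — no employee exceeds 30 hours/week. So (b) is unavailable.
Exception (c) does not apply: at least one employee is not a family member.
Exception (d) requires that the compliance score is under 55 points; but the compliance score is 57 points, not under 55 points, so (d) is unavailable.
Every exception is unavailable, so the rule governs.

Yes — Felix's bakery must carry workers'-compensation cover.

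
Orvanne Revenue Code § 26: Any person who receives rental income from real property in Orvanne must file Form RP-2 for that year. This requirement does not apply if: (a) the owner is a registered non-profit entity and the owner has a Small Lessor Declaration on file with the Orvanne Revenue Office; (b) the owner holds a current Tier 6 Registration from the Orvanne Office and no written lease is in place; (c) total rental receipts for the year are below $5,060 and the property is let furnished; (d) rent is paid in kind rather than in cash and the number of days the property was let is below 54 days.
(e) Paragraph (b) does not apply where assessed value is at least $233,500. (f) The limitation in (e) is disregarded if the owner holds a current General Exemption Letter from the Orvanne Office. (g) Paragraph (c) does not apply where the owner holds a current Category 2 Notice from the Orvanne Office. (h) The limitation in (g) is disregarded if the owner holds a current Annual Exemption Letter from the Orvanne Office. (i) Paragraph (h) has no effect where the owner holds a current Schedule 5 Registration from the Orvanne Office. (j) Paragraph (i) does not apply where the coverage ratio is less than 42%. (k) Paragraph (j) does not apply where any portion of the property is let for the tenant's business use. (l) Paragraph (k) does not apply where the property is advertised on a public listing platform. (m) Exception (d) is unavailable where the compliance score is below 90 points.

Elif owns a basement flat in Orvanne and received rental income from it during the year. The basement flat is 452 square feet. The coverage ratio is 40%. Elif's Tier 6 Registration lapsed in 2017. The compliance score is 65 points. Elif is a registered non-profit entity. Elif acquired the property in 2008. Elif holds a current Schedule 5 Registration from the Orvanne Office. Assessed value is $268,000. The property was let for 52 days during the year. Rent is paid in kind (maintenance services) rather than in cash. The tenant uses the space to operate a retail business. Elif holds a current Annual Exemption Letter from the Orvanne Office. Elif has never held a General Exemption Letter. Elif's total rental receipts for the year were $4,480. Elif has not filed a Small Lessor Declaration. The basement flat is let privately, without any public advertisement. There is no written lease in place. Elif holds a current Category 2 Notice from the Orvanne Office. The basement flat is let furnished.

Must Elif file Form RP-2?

Exception (a) requires that the owner has a Small Lessor Declaration on file with the Orvanne Revenue Office; but no Small Lessor Declaration is on file, so (a) is unavailable.
Exception (b) fails — no current Tier 6 Registration is held.
Exception (c) is satisfied on its face — total rental receipts for the year are $4,480, below the $5,060 limit; the property is let furnished. However, paragraphs (g)–(l) must be considered: (g) operates against (c): a current Category 2 Notice is held. (h) is triggered (a current Annual Exemption Letter is held), but is overridden by (i): (i) operates — a current Schedule 5 Registration is held. (j) would limit (i) — the coverage ratio is 40%, less than the 42% limit — but (k) sets (j) aside: (k) operates against (j): the space is let for business use. (l), which would lift (k), does not operate here — the property is let privately without advertisement. Exception (c) does not apply.
Exception (d) is satisfied on its face — rent is paid in kind; the number of days the property was let is 52 days, below the 54 days limit. However, paragraph (m) must be considered: (m) is engaged — the compliance score is 65 points, below the 90 points limit. So (d) is unavailable.
No exception applies. The general rule governs.

Yes — Elif must file Form RP-2.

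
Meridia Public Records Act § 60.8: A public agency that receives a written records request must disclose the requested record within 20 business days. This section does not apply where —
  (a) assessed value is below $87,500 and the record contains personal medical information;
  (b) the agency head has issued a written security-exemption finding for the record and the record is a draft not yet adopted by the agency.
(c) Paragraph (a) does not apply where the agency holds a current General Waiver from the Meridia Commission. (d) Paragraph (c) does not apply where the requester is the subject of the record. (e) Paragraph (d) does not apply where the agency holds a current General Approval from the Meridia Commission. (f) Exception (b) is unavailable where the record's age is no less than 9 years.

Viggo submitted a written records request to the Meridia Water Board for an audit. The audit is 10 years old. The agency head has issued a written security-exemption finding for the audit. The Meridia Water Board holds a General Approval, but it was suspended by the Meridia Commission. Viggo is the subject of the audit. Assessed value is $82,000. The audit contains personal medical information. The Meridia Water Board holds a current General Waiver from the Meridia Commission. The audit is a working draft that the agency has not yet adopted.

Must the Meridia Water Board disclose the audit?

Exception (a): assessed value is $82,000, below the $87,500 limit; the audit contains personal medical information — every condition holds. Applying paragraphs (c)–(e): (c) would limit (a) — a current General Waiver is held — but (d) sets (c) aside: (d) operates against (c): Viggo is the subject of the audit. (e) is inapplicable (the General Approval is not current), so (d) stands. Exception (a) stands.
Exception (b) is satisfied on its face — a written security-exemption finding has been issued; the audit is an unadopted draft. Turning to paragraph (f): (f) is engaged — the record's age is 10 years, meeting the 9 years threshold. (b) is therefore removed.

No — exception (a) applies; the Meridia Water Board is not required to disclose the audit.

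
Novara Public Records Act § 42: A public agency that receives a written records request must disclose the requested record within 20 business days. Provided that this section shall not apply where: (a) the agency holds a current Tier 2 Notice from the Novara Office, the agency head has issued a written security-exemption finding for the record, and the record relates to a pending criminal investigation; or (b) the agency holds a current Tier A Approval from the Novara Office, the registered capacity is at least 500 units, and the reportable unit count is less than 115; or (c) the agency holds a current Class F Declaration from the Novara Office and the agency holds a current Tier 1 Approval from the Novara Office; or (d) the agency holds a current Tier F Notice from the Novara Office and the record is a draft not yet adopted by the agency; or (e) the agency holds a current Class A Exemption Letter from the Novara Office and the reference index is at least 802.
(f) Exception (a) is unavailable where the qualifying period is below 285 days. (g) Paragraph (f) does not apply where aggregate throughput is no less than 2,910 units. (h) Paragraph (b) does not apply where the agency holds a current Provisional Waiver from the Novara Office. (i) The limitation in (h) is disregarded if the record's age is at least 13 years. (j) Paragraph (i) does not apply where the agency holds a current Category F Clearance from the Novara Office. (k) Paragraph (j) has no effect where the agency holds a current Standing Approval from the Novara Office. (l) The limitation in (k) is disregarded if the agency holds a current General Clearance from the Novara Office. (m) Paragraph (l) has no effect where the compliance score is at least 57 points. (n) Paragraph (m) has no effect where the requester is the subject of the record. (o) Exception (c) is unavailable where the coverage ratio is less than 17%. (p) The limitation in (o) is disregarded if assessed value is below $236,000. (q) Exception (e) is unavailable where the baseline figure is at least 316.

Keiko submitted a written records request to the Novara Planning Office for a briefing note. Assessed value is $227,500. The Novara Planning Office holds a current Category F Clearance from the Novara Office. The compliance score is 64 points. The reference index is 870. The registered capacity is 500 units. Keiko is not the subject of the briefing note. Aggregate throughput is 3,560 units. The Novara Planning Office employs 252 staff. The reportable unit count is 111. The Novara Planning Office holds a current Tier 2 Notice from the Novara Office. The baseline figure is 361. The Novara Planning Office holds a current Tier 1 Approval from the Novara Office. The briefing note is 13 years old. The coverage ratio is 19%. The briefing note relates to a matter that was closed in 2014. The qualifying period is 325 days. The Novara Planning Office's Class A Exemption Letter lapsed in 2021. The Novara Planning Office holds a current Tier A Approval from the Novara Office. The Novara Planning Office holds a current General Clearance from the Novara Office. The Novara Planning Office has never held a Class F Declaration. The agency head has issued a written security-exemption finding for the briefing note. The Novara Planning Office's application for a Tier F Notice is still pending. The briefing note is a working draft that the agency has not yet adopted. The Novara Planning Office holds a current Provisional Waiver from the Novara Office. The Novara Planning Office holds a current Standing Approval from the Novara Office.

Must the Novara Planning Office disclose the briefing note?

No — exception (b) applies; the Novara Planning Office is not required to disclose the briefing note.

Exception (a) fails — the briefing note relates to a closed matter.
All of (b)'s requirements are met (a current Tier A Approval is held; the registered capacity is 500 units, meeting the 500 units threshold; the reportable unit count is 111, less than the 115 limit). Considering the limiting provisions: (h) operates (a current Provisional Waiver is held), but is displaced by (i): (i) operates against (h): the record's age is 13 years, meeting the 13 years threshold. (j) is triggered (a current Category F Clearance is held), but yields to (k): (k) operates — a current Standing Approval is held. (l) would limit (k) — a current General Clearance is held — but (m) sets (l) aside: (m) operates against (l): the compliance score is 64 points, meeting the 57 points threshold. (n) is inapplicable (Keiko is not the subject of the briefing note), so (m) stands. So (b) applies.
Exception (c) requires that the agency holds a current Class F Declaration from the Novara Office; but no current Class F Declaration is held, so (c) is unavailable.
Exception (d) fails — no current Tier F Notice is held.
Exception (e) requires that the agency holds a current Class A Exemption Letter from the Novara Office; but there is no Class A Exemption Letter in force, so (e) is unavailable.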